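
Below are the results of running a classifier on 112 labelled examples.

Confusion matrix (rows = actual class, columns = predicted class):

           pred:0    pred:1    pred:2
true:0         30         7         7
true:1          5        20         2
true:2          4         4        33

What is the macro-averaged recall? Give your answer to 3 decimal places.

Per-class recall (TP/(TP+FN)):
  0: TP=30, FN=7+7=14 → 30/44 = 0.6818
  1: TP=20, FN=5+2=7 → 20/27 = 0.7407
  2: TP=33, FN=4+4=8 → 33/41 = 0.8049
Macro-recall = mean = (0.6818 + 0.7407 + 0.8049) / 3 = 0.742

0.742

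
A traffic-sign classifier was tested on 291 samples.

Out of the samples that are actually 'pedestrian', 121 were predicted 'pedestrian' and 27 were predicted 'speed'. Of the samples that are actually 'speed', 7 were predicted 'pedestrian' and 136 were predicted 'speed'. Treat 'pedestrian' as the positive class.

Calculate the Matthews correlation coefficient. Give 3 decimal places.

0.774

MCC = (TP·TN − FP·FN) / √((TP+FP)(TP+FN)(TN+FP)(TN+FN))
Numerator = 121·136 − 7·27 = 16267
Denominator = √(128·148·143·163) = √441565696 = 21013.4646
MCC = 16267 / 21013.4646 = 0.774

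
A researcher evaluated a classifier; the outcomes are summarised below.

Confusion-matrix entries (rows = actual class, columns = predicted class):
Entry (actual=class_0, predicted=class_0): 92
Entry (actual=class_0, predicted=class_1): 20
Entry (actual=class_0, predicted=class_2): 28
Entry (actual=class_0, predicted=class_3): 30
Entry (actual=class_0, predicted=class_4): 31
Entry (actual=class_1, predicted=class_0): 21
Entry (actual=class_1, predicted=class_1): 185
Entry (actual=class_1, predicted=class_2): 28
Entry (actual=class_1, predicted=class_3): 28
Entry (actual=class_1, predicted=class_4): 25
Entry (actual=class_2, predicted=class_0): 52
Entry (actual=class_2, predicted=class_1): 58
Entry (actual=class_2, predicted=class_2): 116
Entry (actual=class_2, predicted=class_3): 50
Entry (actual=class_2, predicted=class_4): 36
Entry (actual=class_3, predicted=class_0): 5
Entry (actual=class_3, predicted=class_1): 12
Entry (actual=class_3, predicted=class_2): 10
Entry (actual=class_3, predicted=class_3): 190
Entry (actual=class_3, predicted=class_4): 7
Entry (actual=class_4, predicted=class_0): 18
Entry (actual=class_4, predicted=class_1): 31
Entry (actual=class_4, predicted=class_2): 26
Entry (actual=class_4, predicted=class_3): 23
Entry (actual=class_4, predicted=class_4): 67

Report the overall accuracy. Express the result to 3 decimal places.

0.547

Accuracy = trace / total = (92+185+116+190+67=650) / 1189 = 650/1189 = 0.547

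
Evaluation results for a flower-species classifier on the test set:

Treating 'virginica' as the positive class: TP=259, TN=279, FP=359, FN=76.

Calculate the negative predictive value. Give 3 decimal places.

NPV = TN/(TN+FN) = 279/(279+76) = 0.786

0.786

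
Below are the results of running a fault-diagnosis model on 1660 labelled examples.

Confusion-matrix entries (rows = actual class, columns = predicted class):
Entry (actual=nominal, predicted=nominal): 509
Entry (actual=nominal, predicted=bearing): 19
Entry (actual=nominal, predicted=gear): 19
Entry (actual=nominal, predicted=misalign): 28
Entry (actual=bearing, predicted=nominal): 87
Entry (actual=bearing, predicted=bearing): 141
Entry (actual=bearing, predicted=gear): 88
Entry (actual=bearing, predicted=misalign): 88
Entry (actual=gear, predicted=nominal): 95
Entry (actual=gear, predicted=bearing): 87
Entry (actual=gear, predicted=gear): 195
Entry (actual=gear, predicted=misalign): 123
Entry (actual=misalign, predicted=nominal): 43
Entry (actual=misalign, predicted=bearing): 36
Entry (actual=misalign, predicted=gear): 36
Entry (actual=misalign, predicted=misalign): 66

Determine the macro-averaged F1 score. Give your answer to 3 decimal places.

0.481

Per-class F1 score (2·TP/(2·TP+FP+FN)):
  nominal: TP=509, FP=87+95+43=225, FN=19+19+28=66 → 1018/1309 = 0.7777
  bearing: TP=141, FP=19+87+36=142, FN=87+88+88=263 → 282/687 = 0.4105
  gear: TP=195, FP=19+88+36=143, FN=95+87+123=305 → 390/838 = 0.4654
  misalign: TP=66, FP=28+88+123=239, FN=43+36+36=115 → 132/486 = 0.2716
Macro-F1 score = mean = (0.7777 + 0.4105 + 0.4654 + 0.2716) / 4 = 0.481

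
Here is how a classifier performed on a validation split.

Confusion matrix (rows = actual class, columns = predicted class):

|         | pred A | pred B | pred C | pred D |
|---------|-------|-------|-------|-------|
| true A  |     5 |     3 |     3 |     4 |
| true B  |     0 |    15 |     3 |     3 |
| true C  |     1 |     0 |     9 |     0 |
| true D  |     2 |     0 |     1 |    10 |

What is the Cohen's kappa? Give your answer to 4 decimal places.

0.5465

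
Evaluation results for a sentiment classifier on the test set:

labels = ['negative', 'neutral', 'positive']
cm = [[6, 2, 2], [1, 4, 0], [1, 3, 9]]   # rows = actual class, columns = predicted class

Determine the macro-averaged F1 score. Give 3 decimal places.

Per-class F1 score (2·TP/(2·TP+FP+FN)):
  negative: TP=6, FP=1+1=2, FN=2+2=4 → 12/18 = 0.6667
  neutral: TP=4, FP=2+3=5, FN=1+0=1 → 8/14 = 0.5714
  positive: TP=9, FP=2+0=2, FN=1+3=4 → 18/24 = 0.7500
Macro-F1 score = mean = (0.6667 + 0.5714 + 0.7500) / 3 = 0.663

0.663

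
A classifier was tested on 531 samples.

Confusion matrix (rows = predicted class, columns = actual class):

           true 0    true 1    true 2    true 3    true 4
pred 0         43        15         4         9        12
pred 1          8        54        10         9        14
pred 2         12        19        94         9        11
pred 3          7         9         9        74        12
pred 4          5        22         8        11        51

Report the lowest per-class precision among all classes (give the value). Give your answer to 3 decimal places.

Per-class precision (TP/(TP+FP)):
  0: TP=43, FP=15+4+9+12=40 → 43/83 = 0.5181
  1: TP=54, FP=8+10+9+14=41 → 54/95 = 0.5684
  2: TP=94, FP=12+19+9+11=51 → 94/145 = 0.6483
  3: TP=74, FP=7+9+9+12=37 → 74/111 = 0.6667
  4: TP=51, FP=5+22+8+11=46 → 51/97 = 0.5258
Lowest is class '0' with precision = 0.518.

0.518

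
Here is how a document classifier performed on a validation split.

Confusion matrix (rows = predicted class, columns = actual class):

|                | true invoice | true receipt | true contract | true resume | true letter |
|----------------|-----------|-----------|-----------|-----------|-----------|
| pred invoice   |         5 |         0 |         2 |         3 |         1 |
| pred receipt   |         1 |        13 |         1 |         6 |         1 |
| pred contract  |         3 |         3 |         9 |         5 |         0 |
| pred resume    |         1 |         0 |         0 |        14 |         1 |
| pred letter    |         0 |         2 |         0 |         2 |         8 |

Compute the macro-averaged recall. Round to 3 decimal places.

Per-class recall (TP/(TP+FN)):
  invoice: TP=5, FN=1+3+1+0=5 → 5/10 = 0.5000
  receipt: TP=13, FN=0+3+0+2=5 → 13/18 = 0.7222
  contract: TP=9, FN=2+1+0+0=3 → 9/12 = 0.7500
  resume: TP=14, FN=3+6+5+2=16 → 14/30 = 0.4667
  letter: TP=8, FN=1+1+0+1=3 → 8/11 = 0.7273
Macro-recall = mean = (0.5000 + 0.7222 + 0.7500 + 0.4667 + 0.7273) / 5 = 0.633

0.633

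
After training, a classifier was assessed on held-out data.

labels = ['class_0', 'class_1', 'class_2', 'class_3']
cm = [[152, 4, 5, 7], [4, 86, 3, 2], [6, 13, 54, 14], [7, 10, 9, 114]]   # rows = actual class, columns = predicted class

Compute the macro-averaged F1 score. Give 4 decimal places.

0.8089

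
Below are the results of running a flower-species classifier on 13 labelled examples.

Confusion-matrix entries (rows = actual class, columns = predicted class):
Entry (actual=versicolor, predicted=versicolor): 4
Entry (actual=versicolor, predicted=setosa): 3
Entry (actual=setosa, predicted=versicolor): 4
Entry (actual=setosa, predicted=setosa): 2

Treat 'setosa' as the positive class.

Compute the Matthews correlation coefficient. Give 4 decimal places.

MCC = (TP·TN − FP·FN) / √((TP+FP)(TP+FN)(TN+FP)(TN+FN))
Numerator = 2·4 − 3·4 = -4
Denominator = √(5·6·7·8) = √1680 = 40.9878
MCC = -4 / 40.9878 = -0.0976

-0.0976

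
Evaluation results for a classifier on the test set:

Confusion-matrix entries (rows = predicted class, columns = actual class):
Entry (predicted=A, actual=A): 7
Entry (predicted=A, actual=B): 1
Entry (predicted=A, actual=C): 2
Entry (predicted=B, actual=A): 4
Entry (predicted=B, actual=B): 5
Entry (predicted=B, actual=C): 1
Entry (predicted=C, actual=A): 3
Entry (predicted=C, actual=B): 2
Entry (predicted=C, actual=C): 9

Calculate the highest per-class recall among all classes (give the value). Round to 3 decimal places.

Per-class recall (TP/(TP+FN)):
  A: TP=7, FN=4+3=7 → 7/14 = 0.5000
  B: TP=5, FN=1+2=3 → 5/8 = 0.6250
  C: TP=9, FN=2+1=3 → 9/12 = 0.7500
Highest is class 'C' with recall = 0.750.

0.750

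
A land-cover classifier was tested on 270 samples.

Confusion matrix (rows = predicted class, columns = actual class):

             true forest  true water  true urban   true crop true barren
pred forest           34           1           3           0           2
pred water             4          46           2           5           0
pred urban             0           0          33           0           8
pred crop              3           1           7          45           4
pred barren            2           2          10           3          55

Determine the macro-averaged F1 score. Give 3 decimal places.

Per-class F1 score (2·TP/(2·TP+FP+FN)):
  forest: TP=34, FP=1+3+0+2=6, FN=4+0+3+2=9 → 68/83 = 0.8193
  water: TP=46, FP=4+2+5+0=11, FN=1+0+1+2=4 → 92/107 = 0.8598
  urban: TP=33, FP=0+0+0+8=8, FN=3+2+7+10=22 → 66/96 = 0.6875
  crop: TP=45, FP=3+1+7+4=15, FN=0+5+0+3=8 → 90/113 = 0.7965
  barren: TP=55, FP=2+2+10+3=17, FN=2+0+8+4=14 → 110/141 = 0.7801
Macro-F1 score = mean = (0.8193 + 0.8598 + 0.6875 + 0.7965 + 0.7801) / 5 = 0.789

0.789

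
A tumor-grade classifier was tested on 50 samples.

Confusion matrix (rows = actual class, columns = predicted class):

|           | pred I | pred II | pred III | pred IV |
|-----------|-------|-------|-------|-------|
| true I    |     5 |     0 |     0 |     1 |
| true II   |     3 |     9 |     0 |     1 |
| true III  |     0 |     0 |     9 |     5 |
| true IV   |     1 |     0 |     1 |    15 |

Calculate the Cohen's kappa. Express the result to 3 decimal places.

0.669

Observed agreement pₒ = trace/N = 38/50 = 0.7600
Expected agreement pₑ = Σ (rowᵢ·colᵢ)/N² = (6·9 + 13·9 + 14·10 + 17·22)/50² = 0.2740
κ = (pₒ − pₑ)/(1 − pₑ) = (0.7600 − 0.2740)/(1 − 0.2740) = 0.669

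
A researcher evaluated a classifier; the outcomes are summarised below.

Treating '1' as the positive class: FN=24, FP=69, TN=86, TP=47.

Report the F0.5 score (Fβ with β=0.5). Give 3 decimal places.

Fβ = (1+β²)·TP / ((1+β²)·TP + β²·FN + FP), with β²=1/4
= 1.25·47 / (1.25·47 + 0.25·24 + 69) = 0.439

0.439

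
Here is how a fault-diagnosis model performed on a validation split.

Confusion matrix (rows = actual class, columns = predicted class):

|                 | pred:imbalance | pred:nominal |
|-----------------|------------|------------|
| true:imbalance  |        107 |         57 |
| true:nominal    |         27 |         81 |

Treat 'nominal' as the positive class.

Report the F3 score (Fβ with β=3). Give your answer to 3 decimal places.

0.730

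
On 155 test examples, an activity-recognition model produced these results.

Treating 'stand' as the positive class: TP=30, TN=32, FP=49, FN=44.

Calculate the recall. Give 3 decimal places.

Recall = TP/(TP+FN) = 30/(30+44) = 30/74 = 0.405

0.405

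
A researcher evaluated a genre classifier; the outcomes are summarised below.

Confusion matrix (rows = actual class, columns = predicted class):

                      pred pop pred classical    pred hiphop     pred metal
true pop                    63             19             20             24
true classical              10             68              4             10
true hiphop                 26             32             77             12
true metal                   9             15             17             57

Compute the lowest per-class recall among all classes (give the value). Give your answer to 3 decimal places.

Per-class recall (TP/(TP+FN)):
  pop: TP=63, FN=19+20+24=63 → 63/126 = 0.5000
  classical: TP=68, FN=10+4+10=24 → 68/92 = 0.7391
  hiphop: TP=77, FN=26+32+12=70 → 77/147 = 0.5238
  metal: TP=57, FN=9+15+17=41 → 57/98 = 0.5816
Lowest is class 'pop' with recall = 0.500.

0.500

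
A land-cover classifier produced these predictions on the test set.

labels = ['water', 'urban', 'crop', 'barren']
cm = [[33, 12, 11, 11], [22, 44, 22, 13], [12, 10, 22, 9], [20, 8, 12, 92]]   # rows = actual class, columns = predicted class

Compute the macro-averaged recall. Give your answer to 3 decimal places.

0.510

Per-class recall (TP/(TP+FN)):
  water: TP=33, FN=12+11+11=34 → 33/67 = 0.4925
  urban: TP=44, FN=22+22+13=57 → 44/101 = 0.4356
  crop: TP=22, FN=12+10+9=31 → 22/53 = 0.4151
  barren: TP=92, FN=20+8+12=40 → 92/132 = 0.6970
Macro-recall = mean = (0.4925 + 0.4356 + 0.4151 + 0.6970) / 4 = 0.510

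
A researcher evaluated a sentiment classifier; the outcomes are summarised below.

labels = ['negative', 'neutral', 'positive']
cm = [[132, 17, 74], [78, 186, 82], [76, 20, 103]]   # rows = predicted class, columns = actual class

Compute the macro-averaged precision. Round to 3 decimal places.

Per-class precision (TP/(TP+FP)):
  negative: TP=132, FP=17+74=91 → 132/223 = 0.5919
  neutral: TP=186, FP=78+82=160 → 186/346 = 0.5376
  positive: TP=103, FP=76+20=96 → 103/199 = 0.5176
Macro-precision = mean = (0.5919 + 0.5376 + 0.5176) / 3 = 0.549

0.549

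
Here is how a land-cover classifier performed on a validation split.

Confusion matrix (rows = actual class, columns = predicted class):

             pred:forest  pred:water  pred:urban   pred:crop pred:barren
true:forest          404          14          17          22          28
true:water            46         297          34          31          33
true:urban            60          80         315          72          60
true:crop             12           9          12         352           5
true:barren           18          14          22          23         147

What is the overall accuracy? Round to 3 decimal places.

Accuracy = trace / total = (404+297+315+352+147=1515) / 2127 = 1515/2127 = 0.712

0.712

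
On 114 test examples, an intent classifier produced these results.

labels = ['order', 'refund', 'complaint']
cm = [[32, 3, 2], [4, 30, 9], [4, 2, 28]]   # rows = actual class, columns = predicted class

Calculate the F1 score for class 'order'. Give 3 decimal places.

0.831

Take TP from the diagonal, FP from the rest of the 'order' prediction marginal, FN from the rest of the 'order' actual marginal.
F1 score = 2·TP/(2·TP+FP+FN).
order: TP=32, FP=4+4=8, FN=3+2=5 → 64/77 = 0.8312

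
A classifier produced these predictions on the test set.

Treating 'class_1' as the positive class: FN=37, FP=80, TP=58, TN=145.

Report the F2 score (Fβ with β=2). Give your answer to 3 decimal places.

Fβ = (1+β²)·TP / ((1+β²)·TP + β²·FN + FP), with β²=4
= 5·58 / (5·58 + 4·37 + 80) = 0.560

0.560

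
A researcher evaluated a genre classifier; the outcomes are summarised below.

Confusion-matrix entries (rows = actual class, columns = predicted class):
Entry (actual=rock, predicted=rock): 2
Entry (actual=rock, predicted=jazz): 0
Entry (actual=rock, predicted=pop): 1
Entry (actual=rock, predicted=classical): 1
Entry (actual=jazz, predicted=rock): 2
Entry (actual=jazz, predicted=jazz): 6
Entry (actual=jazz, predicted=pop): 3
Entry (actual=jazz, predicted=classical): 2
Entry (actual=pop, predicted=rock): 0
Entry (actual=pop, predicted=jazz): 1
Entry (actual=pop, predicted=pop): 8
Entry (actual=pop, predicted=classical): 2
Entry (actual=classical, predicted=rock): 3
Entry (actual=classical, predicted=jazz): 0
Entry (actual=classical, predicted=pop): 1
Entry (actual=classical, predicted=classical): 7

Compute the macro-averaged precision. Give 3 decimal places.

Per-class precision (TP/(TP+FP)):
  rock: TP=2, FP=2+0+3=5 → 2/7 = 0.2857
  jazz: TP=6, FP=0+1+0=1 → 6/7 = 0.8571
  pop: TP=8, FP=1+3+1=5 → 8/13 = 0.6154
  classical: TP=7, FP=1+2+2=5 → 7/12 = 0.5833
Macro-precision = mean = (0.2857 + 0.8571 + 0.6154 + 0.5833) / 4 = 0.585

0.585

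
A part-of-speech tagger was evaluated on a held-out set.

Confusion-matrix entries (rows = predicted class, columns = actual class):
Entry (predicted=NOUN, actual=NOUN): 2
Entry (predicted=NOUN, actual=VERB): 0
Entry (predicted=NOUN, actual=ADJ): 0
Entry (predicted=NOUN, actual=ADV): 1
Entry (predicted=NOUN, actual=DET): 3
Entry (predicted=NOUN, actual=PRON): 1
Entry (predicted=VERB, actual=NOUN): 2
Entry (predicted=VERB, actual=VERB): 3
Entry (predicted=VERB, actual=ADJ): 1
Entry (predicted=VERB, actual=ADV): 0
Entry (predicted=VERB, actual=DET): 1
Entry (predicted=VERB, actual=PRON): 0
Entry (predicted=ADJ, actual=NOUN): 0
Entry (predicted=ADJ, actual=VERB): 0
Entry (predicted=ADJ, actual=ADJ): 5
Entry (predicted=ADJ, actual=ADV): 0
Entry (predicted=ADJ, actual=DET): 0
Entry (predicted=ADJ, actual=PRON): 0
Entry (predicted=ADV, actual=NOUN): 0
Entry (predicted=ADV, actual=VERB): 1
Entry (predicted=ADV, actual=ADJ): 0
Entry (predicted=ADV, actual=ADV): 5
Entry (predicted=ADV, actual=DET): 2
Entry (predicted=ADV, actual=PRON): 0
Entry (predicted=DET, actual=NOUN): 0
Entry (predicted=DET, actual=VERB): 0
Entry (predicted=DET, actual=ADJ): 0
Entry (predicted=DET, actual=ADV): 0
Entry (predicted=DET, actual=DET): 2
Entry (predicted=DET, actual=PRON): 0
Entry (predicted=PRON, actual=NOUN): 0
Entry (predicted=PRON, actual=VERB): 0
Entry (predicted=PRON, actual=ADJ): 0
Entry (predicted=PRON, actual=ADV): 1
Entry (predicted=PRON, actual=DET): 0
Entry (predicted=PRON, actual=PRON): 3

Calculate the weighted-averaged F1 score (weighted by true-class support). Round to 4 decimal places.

0.6048

Per-class F1 score (2·TP/(2·TP+FP+FN)):
  NOUN: TP=2, FP=0+0+1+3+1=5, FN=2+0+0+0+0=2 → 4/11 = 0.36364
  VERB: TP=3, FP=2+1+0+1+0=4, FN=0+0+1+0+0=1 → 6/11 = 0.54545
  ADJ: TP=5, FP=0+0+0+0+0=0, FN=0+1+0+0+0=1 → 10/11 = 0.90909
  ADV: TP=5, FP=0+1+0+2+0=3, FN=1+0+0+0+1=2 → 10/15 = 0.66667
  DET: TP=2, FP=0+0+0+0+0=0, FN=3+1+0+2+0=6 → 4/10 = 0.40000
  PRON: TP=3, FP=0+0+0+1+0=1, FN=1+0+0+0+0=1 → 6/8 = 0.75000
Weighted-F1 score = Σ (supportᵢ/N)·F1 scoreᵢ with N=33: (4/33)·0.36364 + (4/33)·0.54545 + (6/33)·0.90909 + (7/33)·0.66667 + (8/33)·0.40000 + (4/33)·0.75000 = 0.6048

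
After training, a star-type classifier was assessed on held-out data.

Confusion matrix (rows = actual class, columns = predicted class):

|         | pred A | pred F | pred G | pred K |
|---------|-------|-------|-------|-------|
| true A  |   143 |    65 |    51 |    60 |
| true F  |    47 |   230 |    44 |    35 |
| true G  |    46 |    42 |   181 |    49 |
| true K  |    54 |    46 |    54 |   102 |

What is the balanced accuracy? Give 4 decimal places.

0.5155

Balanced accuracy = mean of per-class recall.
  A: recall = 143/319 = 0.44828
  F: recall = 230/356 = 0.64607
  G: recall = 181/318 = 0.56918
  K: recall = 102/256 = 0.39844
Mean = (0.44828 + 0.64607 + 0.56918 + 0.39844) / 4 = 0.5155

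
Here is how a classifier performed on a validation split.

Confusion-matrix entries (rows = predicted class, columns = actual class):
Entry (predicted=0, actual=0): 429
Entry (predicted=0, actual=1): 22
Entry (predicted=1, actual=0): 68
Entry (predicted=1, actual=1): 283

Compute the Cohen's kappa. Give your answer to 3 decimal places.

0.769

Observed agreement pₒ = trace/N = 712/802 = 0.8878
Expected agreement pₑ = Σ (rowᵢ·colᵢ)/N² = (497·451 + 305·351)/802² = 0.5149
κ = (pₒ − pₑ)/(1 − pₑ) = (0.8878 − 0.5149)/(1 − 0.5149) = 0.769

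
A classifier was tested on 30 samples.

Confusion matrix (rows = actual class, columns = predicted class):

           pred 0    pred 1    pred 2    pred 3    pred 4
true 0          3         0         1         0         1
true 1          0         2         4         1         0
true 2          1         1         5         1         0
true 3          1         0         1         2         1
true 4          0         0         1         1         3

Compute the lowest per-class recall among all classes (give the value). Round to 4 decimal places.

0.2857

Per-class recall (TP/(TP+FN)):
  0: TP=3, FN=0+1+0+1=2 → 3/5 = 0.60000
  1: TP=2, FN=0+4+1+0=5 → 2/7 = 0.28571
  2: TP=5, FN=1+1+1+0=3 → 5/8 = 0.62500
  3: TP=2, FN=1+0+1+1=3 → 2/5 = 0.40000
  4: TP=3, FN=0+0+1+1=2 → 3/5 = 0.60000
Lowest is class '1' with recall = 0.2857.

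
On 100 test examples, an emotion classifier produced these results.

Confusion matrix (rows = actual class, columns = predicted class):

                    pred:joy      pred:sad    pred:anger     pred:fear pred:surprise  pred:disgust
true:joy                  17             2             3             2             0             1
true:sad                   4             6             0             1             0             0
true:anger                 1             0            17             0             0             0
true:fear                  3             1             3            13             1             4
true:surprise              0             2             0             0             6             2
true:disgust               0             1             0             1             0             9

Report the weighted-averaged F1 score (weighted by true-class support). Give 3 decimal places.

Per-class F1 score (2·TP/(2·TP+FP+FN)):
  joy: TP=17, FP=4+1+3+0+0=8, FN=2+3+2+0+1=8 → 34/50 = 0.6800
  sad: TP=6, FP=2+0+1+2+1=6, FN=4+0+1+0+0=5 → 12/23 = 0.5217
  anger: TP=17, FP=3+0+3+0+0=6, FN=1+0+0+0+0=1 → 34/41 = 0.8293
  fear: TP=13, FP=2+1+0+0+1=4, FN=3+1+3+1+4=12 → 26/42 = 0.6190
  surprise: TP=6, FP=0+0+0+1+0=1, FN=0+2+0+0+2=4 → 12/17 = 0.7059
  disgust: TP=9, FP=1+0+0+4+2=7, FN=0+1+0+1+0=2 → 18/27 = 0.6667
Weighted-F1 score = Σ (supportᵢ/N)·F1 scoreᵢ with N=100: (25/100)·0.6800 + (11/100)·0.5217 + (18/100)·0.8293 + (25/100)·0.6190 + (10/100)·0.7059 + (11/100)·0.6667 = 0.675

0.675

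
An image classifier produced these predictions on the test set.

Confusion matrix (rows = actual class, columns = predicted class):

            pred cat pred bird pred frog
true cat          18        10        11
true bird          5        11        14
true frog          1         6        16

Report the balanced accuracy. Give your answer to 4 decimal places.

Balanced accuracy = mean of per-class recall.
  cat: recall = 18/39 = 0.46154
  bird: recall = 11/30 = 0.36667
  frog: recall = 16/23 = 0.69565
Mean = (0.46154 + 0.36667 + 0.69565) / 3 = 0.5080

0.5080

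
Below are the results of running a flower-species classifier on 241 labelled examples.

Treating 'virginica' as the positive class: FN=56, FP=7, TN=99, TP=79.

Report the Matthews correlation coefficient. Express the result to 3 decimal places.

0.538

MCC = (TP·TN − FP·FN) / √((TP+FP)(TP+FN)(TN+FP)(TN+FN))
Numerator = 79·99 − 7·56 = 7429
Denominator = √(86·135·106·155) = √190752300 = 13811.3106
MCC = 7429 / 13811.3106 = 0.538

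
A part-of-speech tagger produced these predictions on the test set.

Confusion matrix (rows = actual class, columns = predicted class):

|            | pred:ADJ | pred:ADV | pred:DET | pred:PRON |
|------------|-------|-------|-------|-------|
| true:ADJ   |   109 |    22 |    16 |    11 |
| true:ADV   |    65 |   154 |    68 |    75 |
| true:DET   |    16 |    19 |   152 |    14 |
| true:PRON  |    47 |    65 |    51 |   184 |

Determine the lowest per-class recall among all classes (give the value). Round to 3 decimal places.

0.425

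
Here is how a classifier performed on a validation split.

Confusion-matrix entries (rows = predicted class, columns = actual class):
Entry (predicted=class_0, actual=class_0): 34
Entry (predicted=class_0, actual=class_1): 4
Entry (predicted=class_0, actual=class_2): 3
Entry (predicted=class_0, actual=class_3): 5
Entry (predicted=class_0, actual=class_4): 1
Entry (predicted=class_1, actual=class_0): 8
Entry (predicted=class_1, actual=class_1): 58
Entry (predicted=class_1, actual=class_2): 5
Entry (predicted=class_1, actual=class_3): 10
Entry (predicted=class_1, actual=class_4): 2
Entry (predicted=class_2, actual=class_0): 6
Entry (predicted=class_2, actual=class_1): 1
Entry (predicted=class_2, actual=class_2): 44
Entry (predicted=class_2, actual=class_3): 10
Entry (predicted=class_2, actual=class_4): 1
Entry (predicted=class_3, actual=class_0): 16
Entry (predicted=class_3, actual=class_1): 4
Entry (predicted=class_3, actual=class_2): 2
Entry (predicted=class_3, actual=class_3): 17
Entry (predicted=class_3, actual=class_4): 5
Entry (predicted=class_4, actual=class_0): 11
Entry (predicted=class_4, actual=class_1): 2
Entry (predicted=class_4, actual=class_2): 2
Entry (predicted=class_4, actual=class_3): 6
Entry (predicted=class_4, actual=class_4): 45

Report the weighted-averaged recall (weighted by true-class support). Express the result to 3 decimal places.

Per-class recall (TP/(TP+FN)):
  class_0: TP=34, FN=8+6+16+11=41 → 34/75 = 0.4533
  class_1: TP=58, FN=4+1+4+2=11 → 58/69 = 0.8406
  class_2: TP=44, FN=3+5+2+2=12 → 44/56 = 0.7857
  class_3: TP=17, FN=5+10+10+6=31 → 17/48 = 0.3542
  class_4: TP=45, FN=1+2+1+5=9 → 45/54 = 0.8333
Weighted-recall = Σ (supportᵢ/N)·recallᵢ with N=302: (75/302)·0.4533 + (69/302)·0.8406 + (56/302)·0.7857 + (48/302)·0.3542 + (54/302)·0.8333 = 0.656

0.656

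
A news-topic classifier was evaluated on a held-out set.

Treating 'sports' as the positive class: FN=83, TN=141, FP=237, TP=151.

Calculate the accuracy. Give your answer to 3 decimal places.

0.477

Accuracy = (TP+TN)/N = (151+141)/612 = 0.477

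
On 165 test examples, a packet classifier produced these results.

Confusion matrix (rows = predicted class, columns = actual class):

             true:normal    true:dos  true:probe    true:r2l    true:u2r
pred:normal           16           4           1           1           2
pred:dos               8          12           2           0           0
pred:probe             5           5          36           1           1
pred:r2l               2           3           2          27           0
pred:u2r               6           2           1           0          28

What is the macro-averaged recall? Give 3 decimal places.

0.717

Per-class recall (TP/(TP+FN)):
  normal: TP=16, FN=8+5+2+6=21 → 16/37 = 0.4324
  dos: TP=12, FN=4+5+3+2=14 → 12/26 = 0.4615
  probe: TP=36, FN=1+2+2+1=6 → 36/42 = 0.8571
  r2l: TP=27, FN=1+0+1+0=2 → 27/29 = 0.9310
  u2r: TP=28, FN=2+0+1+0=3 → 28/31 = 0.9032
Macro-recall = mean = (0.4324 + 0.4615 + 0.8571 + 0.9310 + 0.9032) / 5 = 0.717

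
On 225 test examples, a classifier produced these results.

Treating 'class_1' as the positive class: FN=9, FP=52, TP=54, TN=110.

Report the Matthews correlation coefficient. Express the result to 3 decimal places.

MCC = (TP·TN − FP·FN) / √((TP+FP)(TP+FN)(TN+FP)(TN+FN))
Numerator = 54·110 − 52·9 = 5472
Denominator = √(106·63·162·119) = √128738484 = 11346.2983
MCC = 5472 / 11346.2983 = 0.482

0.482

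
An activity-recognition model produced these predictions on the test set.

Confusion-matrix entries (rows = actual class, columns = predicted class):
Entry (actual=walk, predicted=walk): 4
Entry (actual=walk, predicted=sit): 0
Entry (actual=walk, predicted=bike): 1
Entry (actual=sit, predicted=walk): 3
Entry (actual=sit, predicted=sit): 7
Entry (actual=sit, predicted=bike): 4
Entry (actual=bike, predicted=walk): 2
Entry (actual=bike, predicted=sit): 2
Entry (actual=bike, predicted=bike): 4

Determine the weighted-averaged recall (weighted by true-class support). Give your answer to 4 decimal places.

Per-class recall (TP/(TP+FN)):
  walk: TP=4, FN=0+1=1 → 4/5 = 0.80000
  sit: TP=7, FN=3+4=7 → 7/14 = 0.50000
  bike: TP=4, FN=2+2=4 → 4/8 = 0.50000
Weighted-recall = Σ (supportᵢ/N)·recallᵢ with N=27: (5/27)·0.80000 + (14/27)·0.50000 + (8/27)·0.50000 = 0.5556

0.5556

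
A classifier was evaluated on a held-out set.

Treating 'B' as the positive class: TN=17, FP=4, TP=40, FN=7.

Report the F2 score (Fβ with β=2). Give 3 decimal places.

Fβ = (1+β²)·TP / ((1+β²)·TP + β²·FN + FP), with β²=4
= 5·40 / (5·40 + 4·7 + 4) = 0.862

0.862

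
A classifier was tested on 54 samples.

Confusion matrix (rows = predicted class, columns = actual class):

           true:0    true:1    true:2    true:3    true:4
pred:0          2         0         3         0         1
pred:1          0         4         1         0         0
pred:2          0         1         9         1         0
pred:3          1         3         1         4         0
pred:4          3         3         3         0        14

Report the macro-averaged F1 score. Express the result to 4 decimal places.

Per-class F1 score (2·TP/(2·TP+FP+FN)):
  0: TP=2, FP=0+3+0+1=4, FN=0+0+1+3=4 → 4/12 = 0.33333
  1: TP=4, FP=0+1+0+0=1, FN=0+1+3+3=7 → 8/16 = 0.50000
  2: TP=9, FP=0+1+1+0=2, FN=3+1+1+3=8 → 18/28 = 0.64286
  3: TP=4, FP=1+3+1+0=5, FN=0+0+1+0=1 → 8/14 = 0.57143
  4: TP=14, FP=3+3+3+0=9, FN=1+0+0+0=1 → 28/38 = 0.73684
Macro-F1 score = mean = (0.33333 + 0.50000 + 0.64286 + 0.57143 + 0.73684) / 5 = 0.5569

0.5569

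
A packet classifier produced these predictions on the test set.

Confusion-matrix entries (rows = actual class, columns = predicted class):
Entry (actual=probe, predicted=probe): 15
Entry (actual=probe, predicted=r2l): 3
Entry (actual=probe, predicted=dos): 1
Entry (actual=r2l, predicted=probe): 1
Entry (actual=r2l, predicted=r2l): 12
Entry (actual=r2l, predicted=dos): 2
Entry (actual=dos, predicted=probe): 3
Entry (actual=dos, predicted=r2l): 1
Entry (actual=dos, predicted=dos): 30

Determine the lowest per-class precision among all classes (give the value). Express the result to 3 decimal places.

0.750

Per-class precision (TP/(TP+FP)):
  probe: TP=15, FP=1+3=4 → 15/19 = 0.7895
  r2l: TP=12, FP=3+1=4 → 12/16 = 0.7500
  dos: TP=30, FP=1+2=3 → 30/33 = 0.9091
Lowest is class 'r2l' with precision = 0.750.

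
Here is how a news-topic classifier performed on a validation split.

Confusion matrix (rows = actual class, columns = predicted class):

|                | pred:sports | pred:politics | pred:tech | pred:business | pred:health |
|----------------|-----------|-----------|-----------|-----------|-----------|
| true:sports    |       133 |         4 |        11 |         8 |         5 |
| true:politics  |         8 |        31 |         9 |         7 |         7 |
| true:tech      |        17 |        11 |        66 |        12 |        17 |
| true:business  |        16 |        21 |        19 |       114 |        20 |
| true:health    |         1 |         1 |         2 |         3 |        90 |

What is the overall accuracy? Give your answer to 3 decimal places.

Accuracy = trace / total = (133+31+66+114+90=434) / 633 = 434/633 = 0.686

0.686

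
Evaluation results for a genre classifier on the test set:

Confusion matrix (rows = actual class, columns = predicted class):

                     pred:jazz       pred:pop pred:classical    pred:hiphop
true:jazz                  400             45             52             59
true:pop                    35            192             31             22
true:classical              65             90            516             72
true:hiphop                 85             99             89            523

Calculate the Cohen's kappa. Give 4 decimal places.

Observed agreement pₒ = trace/N = 1631/2375 = 0.68674
Expected agreement pₑ = Σ (rowᵢ·colᵢ)/N² = (556·585 + 280·426 + 743·688 + 796·676)/2375² = 0.26483
κ = (pₒ − pₑ)/(1 − pₑ) = (0.68674 − 0.26483)/(1 − 0.26483) = 0.5739

0.5739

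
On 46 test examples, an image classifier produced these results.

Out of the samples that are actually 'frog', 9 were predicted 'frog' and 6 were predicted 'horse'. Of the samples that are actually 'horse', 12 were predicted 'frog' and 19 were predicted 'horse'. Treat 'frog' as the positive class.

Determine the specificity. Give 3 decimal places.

0.613

Specificity = TN/(TN+FP) = 19/(19+12) = 0.613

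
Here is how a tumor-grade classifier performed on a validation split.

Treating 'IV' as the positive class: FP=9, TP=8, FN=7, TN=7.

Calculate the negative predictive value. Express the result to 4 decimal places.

NPV = TN/(TN+FN) = 7/(7+7) = 0.5000

0.5000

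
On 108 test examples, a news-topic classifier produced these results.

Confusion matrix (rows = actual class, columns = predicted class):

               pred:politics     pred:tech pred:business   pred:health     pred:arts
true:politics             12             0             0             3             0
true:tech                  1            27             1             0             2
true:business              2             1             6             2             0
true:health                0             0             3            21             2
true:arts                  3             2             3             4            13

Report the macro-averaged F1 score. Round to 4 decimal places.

0.6963

Per-class F1 score (2·TP/(2·TP+FP+FN)):
  politics: TP=12, FP=1+2+0+3=6, FN=0+0+3+0=3 → 24/33 = 0.72727
  tech: TP=27, FP=0+1+0+2=3, FN=1+1+0+2=4 → 54/61 = 0.88525
  business: TP=6, FP=0+1+3+3=7, FN=2+1+2+0=5 → 12/24 = 0.50000
  health: TP=21, FP=3+0+2+4=9, FN=0+0+3+2=5 → 42/56 = 0.75000
  arts: TP=13, FP=0+2+0+2=4, FN=3+2+3+4=12 → 26/42 = 0.61905
Macro-F1 score = mean = (0.72727 + 0.88525 + 0.50000 + 0.75000 + 0.61905) / 5 = 0.6963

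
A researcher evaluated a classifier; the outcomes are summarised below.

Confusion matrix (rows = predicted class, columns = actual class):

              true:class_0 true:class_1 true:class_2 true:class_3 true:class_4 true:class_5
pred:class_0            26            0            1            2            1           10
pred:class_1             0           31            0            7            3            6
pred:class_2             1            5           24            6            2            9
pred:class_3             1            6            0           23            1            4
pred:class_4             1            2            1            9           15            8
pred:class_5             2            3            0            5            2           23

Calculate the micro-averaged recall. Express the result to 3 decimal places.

0.592

Micro-averaging pools counts across classes: ΣTP=142, ΣFP=98, ΣFN=98.
Micro-recall = TP/(TP+FN) on pooled counts = 0.592 (equals overall accuracy in single-label multiclass).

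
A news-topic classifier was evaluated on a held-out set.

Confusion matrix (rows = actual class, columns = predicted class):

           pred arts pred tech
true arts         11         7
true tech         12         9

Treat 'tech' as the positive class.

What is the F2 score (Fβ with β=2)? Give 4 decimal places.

0.4500

Fβ = (1+β²)·TP / ((1+β²)·TP + β²·FN + FP), with β²=4
= 5·9 / (5·9 + 4·12 + 7) = 0.4500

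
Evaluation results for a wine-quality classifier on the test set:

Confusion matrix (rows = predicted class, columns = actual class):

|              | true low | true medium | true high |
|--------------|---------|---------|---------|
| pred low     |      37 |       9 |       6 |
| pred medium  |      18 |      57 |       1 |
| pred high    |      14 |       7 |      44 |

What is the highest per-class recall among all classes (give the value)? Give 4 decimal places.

Per-class recall (TP/(TP+FN)):
  low: TP=37, FN=18+14=32 → 37/69 = 0.53623
  medium: TP=57, FN=9+7=16 → 57/73 = 0.78082
  high: TP=44, FN=6+1=7 → 44/51 = 0.86275
Highest is class 'high' with recall = 0.8627.

0.8627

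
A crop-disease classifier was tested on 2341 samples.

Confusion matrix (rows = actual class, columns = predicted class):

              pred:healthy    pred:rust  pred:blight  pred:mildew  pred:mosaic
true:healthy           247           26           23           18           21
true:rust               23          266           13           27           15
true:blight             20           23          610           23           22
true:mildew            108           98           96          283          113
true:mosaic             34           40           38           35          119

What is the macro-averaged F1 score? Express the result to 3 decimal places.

0.617

Per-class F1 score (2·TP/(2·TP+FP+FN)):
  healthy: TP=247, FP=23+20+108+34=185, FN=26+23+18+21=88 → 494/767 = 0.6441
  rust: TP=266, FP=26+23+98+40=187, FN=23+13+27+15=78 → 532/797 = 0.6675
  blight: TP=610, FP=23+13+96+38=170, FN=20+23+23+22=88 → 1220/1478 = 0.8254
  mildew: TP=283, FP=18+27+23+35=103, FN=108+98+96+113=415 → 566/1084 = 0.5221
  mosaic: TP=119, FP=21+15+22+113=171, FN=34+40+38+35=147 → 238/556 = 0.4281
Macro-F1 score = mean = (0.6441 + 0.6675 + 0.8254 + 0.5221 + 0.4281) / 5 = 0.617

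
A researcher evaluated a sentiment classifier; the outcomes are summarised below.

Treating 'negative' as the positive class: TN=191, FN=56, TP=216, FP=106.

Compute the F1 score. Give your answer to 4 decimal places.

0.7273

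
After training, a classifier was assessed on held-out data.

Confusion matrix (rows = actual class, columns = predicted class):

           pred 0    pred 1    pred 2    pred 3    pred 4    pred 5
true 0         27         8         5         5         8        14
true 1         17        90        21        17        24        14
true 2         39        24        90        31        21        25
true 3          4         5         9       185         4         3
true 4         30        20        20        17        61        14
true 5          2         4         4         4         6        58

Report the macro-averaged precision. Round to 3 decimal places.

0.514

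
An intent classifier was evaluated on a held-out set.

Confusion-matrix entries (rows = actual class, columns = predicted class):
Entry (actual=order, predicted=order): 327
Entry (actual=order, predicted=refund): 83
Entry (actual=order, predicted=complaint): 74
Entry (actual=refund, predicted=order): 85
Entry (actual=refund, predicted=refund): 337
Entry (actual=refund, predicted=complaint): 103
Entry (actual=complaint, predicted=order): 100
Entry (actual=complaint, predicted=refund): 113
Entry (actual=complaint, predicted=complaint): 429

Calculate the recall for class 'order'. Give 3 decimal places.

0.676

One-vs-rest for 'order': TP = diagonal; FP = other classes predicted 'order'; FN = 'order' predicted as other.
recall = TP/(TP+FN).
order: TP=327, FN=83+74=157 → 327/484 = 0.6756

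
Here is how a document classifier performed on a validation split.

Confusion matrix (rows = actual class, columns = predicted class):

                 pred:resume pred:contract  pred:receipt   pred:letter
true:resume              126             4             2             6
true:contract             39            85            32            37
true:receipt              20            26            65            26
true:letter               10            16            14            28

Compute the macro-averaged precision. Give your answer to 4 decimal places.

0.5397

Per-class precision (TP/(TP+FP)):
  resume: TP=126, FP=39+20+10=69 → 126/195 = 0.64615
  contract: TP=85, FP=4+26+16=46 → 85/131 = 0.64885
  receipt: TP=65, FP=2+32+14=48 → 65/113 = 0.57522
  letter: TP=28, FP=6+37+26=69 → 28/97 = 0.28866
Macro-precision = mean = (0.64615 + 0.64885 + 0.57522 + 0.28866) / 4 = 0.5397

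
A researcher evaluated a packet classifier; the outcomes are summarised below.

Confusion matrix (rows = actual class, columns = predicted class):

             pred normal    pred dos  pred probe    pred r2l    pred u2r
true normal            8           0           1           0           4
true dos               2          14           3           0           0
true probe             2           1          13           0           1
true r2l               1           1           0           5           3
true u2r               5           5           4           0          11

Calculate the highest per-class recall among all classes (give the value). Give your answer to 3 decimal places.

0.765

Per-class recall (TP/(TP+FN)):
  normal: TP=8, FN=0+1+0+4=5 → 8/13 = 0.6154
  dos: TP=14, FN=2+3+0+0=5 → 14/19 = 0.7368
  probe: TP=13, FN=2+1+0+1=4 → 13/17 = 0.7647
  r2l: TP=5, FN=1+1+0+3=5 → 5/10 = 0.5000
  u2r: TP=11, FN=5+5+4+0=14 → 11/25 = 0.4400
Highest is class 'probe' with recall = 0.765.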